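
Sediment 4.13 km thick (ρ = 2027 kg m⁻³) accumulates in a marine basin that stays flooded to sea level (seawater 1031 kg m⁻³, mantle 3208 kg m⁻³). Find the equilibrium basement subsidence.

Submarine loading: the sediment displaces seawater, and the subsidence is in turn flooded, so s (ρ_m − ρ_w) = t (ρ_sed − ρ_w).
s = 4.13 km × (2027 − 1031) / (3208 − 1031) = 1.89 km.

1.89 km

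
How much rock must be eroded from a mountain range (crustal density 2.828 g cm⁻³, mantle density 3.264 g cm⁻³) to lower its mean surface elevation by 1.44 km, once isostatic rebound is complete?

10.8 km

Net drop Δ = e − u = e − e ρ_c/ρ_m = e (ρ_m − ρ_c)/ρ_m.
e = Δ ρ_m/(ρ_m − ρ_c) = 1.44 km × 3.264/0.436 = 10.8 km.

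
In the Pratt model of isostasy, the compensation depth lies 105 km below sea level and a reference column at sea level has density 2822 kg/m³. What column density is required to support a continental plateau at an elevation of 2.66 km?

2750 kg/m³

Pratt balance: ρ_ref D = ρ (D + h).
ρ = ρ_ref D/(D + h) = 2822 × 105 km/(105 km + 2.66 km) = 2750 kg/m³.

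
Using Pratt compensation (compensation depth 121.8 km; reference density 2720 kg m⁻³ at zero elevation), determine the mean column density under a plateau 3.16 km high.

Pratt balance: ρ_ref D = ρ (D + h).
ρ = ρ_ref D/(D + h) = 2720 × 121.8 km/(121.8 km + 3.16 km) = 2650 kg m⁻³.

2650 kg m⁻³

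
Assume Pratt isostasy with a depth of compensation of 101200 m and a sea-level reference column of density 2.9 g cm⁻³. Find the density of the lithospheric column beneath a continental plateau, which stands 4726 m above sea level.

Pratt balance: ρ_ref D = ρ (D + h).
ρ = ρ_ref D/(D + h) = 2.9 × 101200 m/(101200 m + 4726 m) = 2.77 g cm⁻³.

2.77 g cm⁻³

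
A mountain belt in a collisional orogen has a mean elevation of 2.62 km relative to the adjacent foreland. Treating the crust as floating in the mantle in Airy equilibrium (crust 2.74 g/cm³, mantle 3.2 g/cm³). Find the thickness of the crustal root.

Balancing pressure at the compensation depth: the weight of the topography is balanced by the buoyancy of the root, ρ_c h = (ρ_m − ρ_c) r.
r = h · ρ_c / (ρ_m − ρ_c) = 2.62 km × 2.74 / (3.2 − 2.74) = 15.6 km.

15.6 km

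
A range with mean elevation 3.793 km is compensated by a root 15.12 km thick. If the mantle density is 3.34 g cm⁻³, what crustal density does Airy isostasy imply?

2.67 g cm⁻³

ρ_c h = (ρ_m − ρ_c) r → ρ_c (h + r) = ρ_m r → ρ_c = ρ_m r / (h + r).
ρ_c = 3.34 × 15.12 km / (3.793 km + 15.12 km) = 2.67 g cm⁻³.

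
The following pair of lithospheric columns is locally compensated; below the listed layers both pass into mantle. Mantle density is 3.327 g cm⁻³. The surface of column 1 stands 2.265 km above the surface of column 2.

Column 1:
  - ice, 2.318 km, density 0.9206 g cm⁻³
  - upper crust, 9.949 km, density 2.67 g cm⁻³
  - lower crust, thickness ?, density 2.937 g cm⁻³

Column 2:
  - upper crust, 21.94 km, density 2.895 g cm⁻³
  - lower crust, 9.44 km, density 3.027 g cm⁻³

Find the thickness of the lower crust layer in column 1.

19.8 km

Take the compensation level at the base of the deeper column (depth z_c below the surface of column 1) and equate Σ ρ_i t_i down to z_c; mantle fills any gap and the z_c terms cancel.
Column 1: 2.318×0.9206 + 9.949×2.67 + x×2.937 + (z_c − 12.267 − x)×3.327
Column 2: 2.265×0 + 21.94×2.895 + 9.44×3.027 + (z_c − 2.265 − 31.38)×3.327
The z_c×3.327 term appears on both sides and cancels. Collect the known terms of each column as K = Σ(ρt)_known − 3.327 × (depth of known layers): K_1 = 28.6977808 − 3.327×12.267 = −12.1145282; K_2 = 92.09118 − 3.327×(2.265 + 31.38) = −19.845735.
Balance: K_1 − x×(3.327 − 2.937) = K_2, so x = (K_1 − K_2)/(3.327 − 2.937) = 7.73121/0.39 = 19.8 km.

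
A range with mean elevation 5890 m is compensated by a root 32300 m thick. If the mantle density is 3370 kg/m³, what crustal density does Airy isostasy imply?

2850 kg/m³

ρ_c h = (ρ_m − ρ_c) r → ρ_c (h + r) = ρ_m r → ρ_c = ρ_m r / (h + r).
ρ_c = 3370 × 32300 m / (5890 m + 32300 m) = 2850 kg/m³.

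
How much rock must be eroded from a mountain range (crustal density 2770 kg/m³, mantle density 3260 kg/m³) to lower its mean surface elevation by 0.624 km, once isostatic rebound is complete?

Net drop Δ = e − u = e − e ρ_c/ρ_m = e (ρ_m − ρ_c)/ρ_m.
e = Δ ρ_m/(ρ_m − ρ_c) = 0.624 km × 3260/490 = 4.15 km.

4.15 km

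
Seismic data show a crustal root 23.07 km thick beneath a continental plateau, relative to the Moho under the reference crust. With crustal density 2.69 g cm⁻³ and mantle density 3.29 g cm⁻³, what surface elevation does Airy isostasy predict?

5.15 km

Equating mass per unit area of the two columns: ρ_c h = (ρ_m − ρ_c) r.
h = r (ρ_m − ρ_c) / ρ_c = 23.07 km × (3.29 − 2.69) / 2.69 = 5.15 km.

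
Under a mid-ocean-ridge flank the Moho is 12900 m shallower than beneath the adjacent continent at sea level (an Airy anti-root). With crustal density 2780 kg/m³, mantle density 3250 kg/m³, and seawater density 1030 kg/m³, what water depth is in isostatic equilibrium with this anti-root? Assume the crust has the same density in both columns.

3460 m

Replacing a thickness d of crust by seawater at the top must be balanced by replacing crust with mantle at the base: d (ρ_c − ρ_w) = a (ρ_m − ρ_c).
d = a (ρ_m − ρ_c)/(ρ_c − ρ_w) = 12900 m × 470/1750 = 3460 m.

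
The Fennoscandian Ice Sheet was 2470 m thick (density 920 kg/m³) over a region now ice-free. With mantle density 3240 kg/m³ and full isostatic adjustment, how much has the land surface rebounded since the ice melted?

Removing the load lets mantle flow back in; uplift u satisfies ρ_ice t = ρ_m u.
u = t ρ_ice/ρ_m = 2470 m × 920/3240 = 701 m.

701 m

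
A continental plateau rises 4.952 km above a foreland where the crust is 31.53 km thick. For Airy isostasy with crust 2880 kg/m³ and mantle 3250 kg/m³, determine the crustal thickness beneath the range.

75 km

Root depth r = h ρ_c / (ρ_m − ρ_c) = 4.952 km × 2880 / 370 = 38.55 km.
Total thickness = T + h + r = 31.53 km + 4.952 km + 38.55 km = 75 km.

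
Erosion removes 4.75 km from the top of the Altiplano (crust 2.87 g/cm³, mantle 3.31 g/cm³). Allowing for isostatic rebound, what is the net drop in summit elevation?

0.631 km

Rebound u = e ρ_c/ρ_m = 4.75 km × 2.87/3.31 = 4.119 km.
Net surface drop = e − u = 4.75 km − 4.119 km = e (ρ_m − ρ_c)/ρ_m = 0.631 km.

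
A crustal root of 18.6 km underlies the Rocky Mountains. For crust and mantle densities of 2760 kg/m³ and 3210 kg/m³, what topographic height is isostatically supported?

Equating mass per unit area of the two columns: ρ_c h = (ρ_m − ρ_c) r.
h = r (ρ_m − ρ_c) / ρ_c = 18.6 km × (3210 − 2760) / 2760 = 3.03 km.

3.03 km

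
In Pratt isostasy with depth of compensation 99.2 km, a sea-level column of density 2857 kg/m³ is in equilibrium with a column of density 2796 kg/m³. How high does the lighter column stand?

2.16 km

ρ_ref D = ρ (D + h) → h = D (ρ_ref − ρ)/ρ.
h = 99.2 km × (2857 − 2796)/2796 = 2.16 km.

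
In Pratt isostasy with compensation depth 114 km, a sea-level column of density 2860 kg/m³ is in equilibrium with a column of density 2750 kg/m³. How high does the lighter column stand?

ρ_ref D = ρ (D + h) → h = D (ρ_ref − ρ)/ρ.
h = 114 km × (2860 − 2750)/2750 = 4.56 km.

4.56 km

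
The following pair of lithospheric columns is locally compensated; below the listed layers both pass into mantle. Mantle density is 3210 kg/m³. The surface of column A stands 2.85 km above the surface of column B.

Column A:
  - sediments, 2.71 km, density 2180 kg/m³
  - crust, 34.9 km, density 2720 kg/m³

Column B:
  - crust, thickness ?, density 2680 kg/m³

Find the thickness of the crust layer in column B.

20.3 km

Take the compensation level at the base of the deeper column (depth z_c below the surface of column A) and equate Σ ρ_i t_i down to z_c; mantle fills any gap and the z_c terms cancel.
Column A: 2.71×2180 + 34.9×2720 + (z_c − 37.61)×3210
Column B: 2.85×0 + x×2680 + (z_c − 2.85 − 0 − x)×3210
The z_c×3210 term appears on both sides and cancels. Collect the known terms of each column as K = Σ(ρt)_known − 3210 × (depth of known layers): K_A = 100835.8 − 3210×37.61 = −19892.3; K_B = 0 − 3210×(2.85 + 0) = −9148.5.
Balance: K_A = K_B − x×(3210 − 2680), so x = (K_B − K_A)/(3210 − 2680) = 10743.8/530 = 20.3 km.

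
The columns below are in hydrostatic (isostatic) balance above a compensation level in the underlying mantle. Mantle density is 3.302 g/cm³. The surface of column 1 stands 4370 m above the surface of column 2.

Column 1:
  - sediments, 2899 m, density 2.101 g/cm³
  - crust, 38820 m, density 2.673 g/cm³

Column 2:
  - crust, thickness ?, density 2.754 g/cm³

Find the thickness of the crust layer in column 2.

24600 m

Take the compensation level at the base of the deeper column (depth z_c below the surface of column 1) and equate Σ ρ_i t_i down to z_c; mantle fills any gap and the z_c terms cancel.
Column 1: 2899×2.101 + 38820×2.673 + (z_c − 41719)×3.302
Column 2: 4370×0 + x×2.754 + (z_c − 4370 − 0 − x)×3.302
The z_c×3.302 term appears on both sides and cancels. Collect the known terms of each column as K = Σ(ρt)_known − 3.302 × (depth of known layers): K_1 = 109856.659 − 3.302×41719 = −27899.479; K_2 = 0 − 3.302×(4370 + 0) = −14429.74.
Balance: K_1 = K_2 − x×(3.302 − 2.754), so x = (K_2 − K_1)/(3.302 − 2.754) = 13469.7/0.548 = 24600 m.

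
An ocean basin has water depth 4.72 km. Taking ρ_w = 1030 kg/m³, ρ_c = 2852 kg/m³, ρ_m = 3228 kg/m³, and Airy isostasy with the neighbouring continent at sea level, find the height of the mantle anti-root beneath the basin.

Isostatic balance requires: replacing crust with seawater at the top is compensated by replacing crust with mantle at the base: d (ρ_c − ρ_w) = a (ρ_m − ρ_c).
a = d (ρ_c − ρ_w)/(ρ_m − ρ_c) = 4.72 km × 1822/376 = 22.9 km.

22.9 km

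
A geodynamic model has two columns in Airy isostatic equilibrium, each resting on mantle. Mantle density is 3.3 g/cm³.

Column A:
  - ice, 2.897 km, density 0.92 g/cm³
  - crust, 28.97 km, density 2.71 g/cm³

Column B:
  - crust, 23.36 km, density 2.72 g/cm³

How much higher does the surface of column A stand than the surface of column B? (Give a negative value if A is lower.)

3.16 km

For any compensation level in the mantle, the mantle terms cancel and isostasy reduces to e = (Σt_A − Σt_B) − (Σ(ρt)_A − Σ(ρt)_B) / ρ_m.
Σt_A = 31.867 km; Σt_B = 23.36 km; Σ(ρt)_A = 81.17394; Σ(ρt)_B = 63.5392 (in km·g/cm³).
e = (31.867 − 23.36) − (81.17394 − 63.5392) / 3.3 = 3.16 km.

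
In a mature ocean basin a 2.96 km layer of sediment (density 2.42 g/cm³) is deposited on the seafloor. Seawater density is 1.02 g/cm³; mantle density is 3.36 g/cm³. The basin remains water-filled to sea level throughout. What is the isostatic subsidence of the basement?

Submarine loading: the sediment displaces seawater, and the subsidence is in turn flooded, so s (ρ_m − ρ_w) = t (ρ_sed − ρ_w).
s = 2.96 km × (2.42 − 1.02) / (3.36 − 1.02) = 1.77 km.

1.77 km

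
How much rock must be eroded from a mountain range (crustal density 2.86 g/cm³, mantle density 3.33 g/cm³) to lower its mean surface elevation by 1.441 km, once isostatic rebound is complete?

10.2 km

Net drop Δ = e − u = e − e ρ_c/ρ_m = e (ρ_m − ρ_c)/ρ_m.
e = Δ ρ_m/(ρ_m − ρ_c) = 1.441 km × 3.33/0.47 = 10.2 km.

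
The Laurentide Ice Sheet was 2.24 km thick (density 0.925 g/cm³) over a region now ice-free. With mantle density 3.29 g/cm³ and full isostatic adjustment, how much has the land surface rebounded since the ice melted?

0.63 km

Removing the load lets mantle flow back in; uplift u satisfies ρ_ice t = ρ_m u.
u = t ρ_ice/ρ_m = 2.24 km × 0.925/3.29 = 0.63 km.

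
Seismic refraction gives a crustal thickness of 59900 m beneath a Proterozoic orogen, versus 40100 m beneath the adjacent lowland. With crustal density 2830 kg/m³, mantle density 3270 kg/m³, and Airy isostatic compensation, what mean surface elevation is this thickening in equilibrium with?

Excess crust Δ = 59900 m − 40100 m = 19800 m, split between elevation h and root r with h + r = Δ.
Airy balance ρ_c h = (ρ_m − ρ_c) r gives r = h ρ_c/(ρ_m − ρ_c), so h (1 + ρ_c/(ρ_m − ρ_c)) = Δ, i.e. h = Δ (ρ_m − ρ_c)/ρ_m.
h = 19800 m × 440/3270 = 2660 m.

2660 m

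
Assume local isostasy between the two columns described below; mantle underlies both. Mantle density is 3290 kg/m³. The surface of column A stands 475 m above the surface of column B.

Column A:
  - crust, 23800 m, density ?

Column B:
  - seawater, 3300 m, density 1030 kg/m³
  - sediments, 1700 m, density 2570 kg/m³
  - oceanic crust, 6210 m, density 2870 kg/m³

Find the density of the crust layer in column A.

2750 kg/m³

Take the compensation level at the base of the deeper column (depth z_c below the surface of column A) and equate Σ ρ_i t_i down to z_c; mantle fills any gap and the z_c terms cancel.
Column A: 23800×ρ + (z_c − 23800)×3290
Column B: 475×0 + 3300×1030 + 1700×2570 + 6210×2870 + (z_c − 475 − 11210)×3290
The z_c×3290 term appears on both sides and cancels. Collect the known terms of each column as K = Σ(ρt)_known − 3290 × (depth of known layers): K_A = 0 − 3290×23800 = −78302000; K_B = 25590700 − 3290×(475 + 11210) = −12852950.
Balance: K_A + 23800×ρ = K_B, so ρ = (K_B − K_A)/23800 = 65449000/23800 = 2750 kg/m³.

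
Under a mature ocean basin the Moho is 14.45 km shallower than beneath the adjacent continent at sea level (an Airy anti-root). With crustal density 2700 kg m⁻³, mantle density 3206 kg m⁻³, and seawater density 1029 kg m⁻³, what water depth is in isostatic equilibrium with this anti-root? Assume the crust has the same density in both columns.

Replacing a thickness d of crust by seawater at the top must be balanced by replacing crust with mantle at the base: d (ρ_c − ρ_w) = a (ρ_m − ρ_c).
d = a (ρ_m − ρ_c)/(ρ_c − ρ_w) = 14.45 km × 506/1671 = 4.38 km.

4.38 km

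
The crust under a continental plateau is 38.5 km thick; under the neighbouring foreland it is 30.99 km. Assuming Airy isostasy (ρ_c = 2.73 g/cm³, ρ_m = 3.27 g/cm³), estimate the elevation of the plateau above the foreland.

1.24 km

Excess crust Δ = 38.5 km − 30.99 km = 7.51 km, split between elevation h and root r with h + r = Δ.
Airy balance ρ_c h = (ρ_m − ρ_c) r gives r = h ρ_c/(ρ_m − ρ_c), so h (1 + ρ_c/(ρ_m − ρ_c)) = Δ, i.e. h = Δ (ρ_m − ρ_c)/ρ_m.
h = 7.51 km × 0.54/3.27 = 1.24 km.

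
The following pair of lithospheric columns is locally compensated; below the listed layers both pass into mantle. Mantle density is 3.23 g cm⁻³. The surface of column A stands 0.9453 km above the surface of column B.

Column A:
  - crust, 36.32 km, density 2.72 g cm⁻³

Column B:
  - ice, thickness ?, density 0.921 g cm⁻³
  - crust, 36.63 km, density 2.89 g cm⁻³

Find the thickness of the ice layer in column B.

1.31 km

Take the compensation level at the base of the deeper column (depth z_c below the surface of column A) and equate Σ ρ_i t_i down to z_c; mantle fills any gap and the z_c terms cancel.
Column A: 36.32×2.72 + (z_c − 36.32)×3.23
Column B: 0.9453×0 + x×0.921 + 36.63×2.89 + (z_c − 0.9453 − 36.63 − x)×3.23
The z_c×3.23 term appears on both sides and cancels. Collect the known terms of each column as K = Σ(ρt)_known − 3.23 × (depth of known layers): K_A = 98.7904 − 3.23×36.32 = −18.5232; K_B = 105.8607 − 3.23×(0.9453 + 36.63) = −15.507519.
Balance: K_A = K_B − x×(3.23 − 0.921), so x = (K_B − K_A)/(3.23 − 0.921) = 3.01568/2.309 = 1.31 km.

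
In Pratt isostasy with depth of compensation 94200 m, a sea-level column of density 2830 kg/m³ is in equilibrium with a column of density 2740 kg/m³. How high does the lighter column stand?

ρ_ref D = ρ (D + h) → h = D (ρ_ref − ρ)/ρ.
h = 94200 m × (2830 − 2740)/2740 = 3090 m.

3090 m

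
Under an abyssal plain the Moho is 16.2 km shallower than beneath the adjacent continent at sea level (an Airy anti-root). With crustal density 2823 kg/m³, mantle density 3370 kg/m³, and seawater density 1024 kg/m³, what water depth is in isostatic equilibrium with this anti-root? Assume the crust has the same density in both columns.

4.93 km

Replacing a thickness d of crust by seawater at the top must be balanced by replacing crust with mantle at the base: d (ρ_c − ρ_w) = a (ρ_m − ρ_c).
d = a (ρ_m − ρ_c)/(ρ_c − ρ_w) = 16.2 km × 547/1799 = 4.93 km.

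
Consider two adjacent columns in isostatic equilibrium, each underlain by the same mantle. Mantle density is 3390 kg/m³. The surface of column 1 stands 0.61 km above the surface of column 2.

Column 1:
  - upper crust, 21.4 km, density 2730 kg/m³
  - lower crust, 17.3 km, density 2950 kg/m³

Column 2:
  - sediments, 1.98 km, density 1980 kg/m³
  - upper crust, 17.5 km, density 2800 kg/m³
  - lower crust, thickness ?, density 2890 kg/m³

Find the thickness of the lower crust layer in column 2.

13.1 km

Take the compensation level at the base of the deeper column (depth z_c below the surface of column 1) and equate Σ ρ_i t_i down to z_c; mantle fills any gap and the z_c terms cancel.
Column 1: 21.4×2730 + 17.3×2950 + (z_c − 38.7)×3390
Column 2: 0.61×0 + 1.98×1980 + 17.5×2800 + x×2890 + (z_c − 0.61 − 19.48 − x)×3390
The z_c×3390 term appears on both sides and cancels. Collect the known terms of each column as K = Σ(ρt)_known − 3390 × (depth of known layers): K_1 = 109457 − 3390×38.7 = −21736; K_2 = 52920.4 − 3390×(0.61 + 19.48) = −15184.7.
Balance: K_1 = K_2 − x×(3390 − 2890), so x = (K_2 − K_1)/(3390 − 2890) = 6551.3/500 = 13.1 km.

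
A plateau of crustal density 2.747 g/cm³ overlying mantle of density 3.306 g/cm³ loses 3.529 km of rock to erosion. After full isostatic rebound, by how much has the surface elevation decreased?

0.597 km

Rebound u = e ρ_c/ρ_m = 3.529 km × 2.747/3.306 = 2.932 km.
Net surface drop = e − u = 3.529 km − 2.932 km = e (ρ_m − ρ_c)/ρ_m = 0.597 km.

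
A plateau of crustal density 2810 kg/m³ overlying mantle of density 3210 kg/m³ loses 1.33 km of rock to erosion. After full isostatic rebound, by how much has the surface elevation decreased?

0.166 km

Rebound u = e ρ_c/ρ_m = 1.33 km × 2810/3210 = 1.164 km.
Net surface drop = e − u = 1.33 km − 1.164 km = e (ρ_m − ρ_c)/ρ_m = 0.166 km.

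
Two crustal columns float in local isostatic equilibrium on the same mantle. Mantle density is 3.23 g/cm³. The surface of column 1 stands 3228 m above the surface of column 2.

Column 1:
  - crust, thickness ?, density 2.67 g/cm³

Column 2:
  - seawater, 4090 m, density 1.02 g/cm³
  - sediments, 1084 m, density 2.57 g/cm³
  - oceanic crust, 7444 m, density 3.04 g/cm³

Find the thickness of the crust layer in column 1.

Take the compensation level at the base of the deeper column (depth z_c below the surface of column 1) and equate Σ ρ_i t_i down to z_c; mantle fills any gap and the z_c terms cancel.
Column 1: x×2.67 + (z_c − 0 − x)×3.23
Column 2: 3228×0 + 4090×1.02 + 1084×2.57 + 7444×3.04 + (z_c − 3228 − 12618)×3.23
The z_c×3.23 term appears on both sides and cancels. Collect the known terms of each column as K = Σ(ρt)_known − 3.23 × (depth of known layers): K_1 = 0 − 3.23×0 = 0; K_2 = 29587.44 − 3.23×(3228 + 12618) = −21595.14.
Balance: K_1 − x×(3.23 − 2.67) = K_2, so x = (K_1 − K_2)/(3.23 − 2.67) = 21595.1/0.56 = 38600 m.

38600 m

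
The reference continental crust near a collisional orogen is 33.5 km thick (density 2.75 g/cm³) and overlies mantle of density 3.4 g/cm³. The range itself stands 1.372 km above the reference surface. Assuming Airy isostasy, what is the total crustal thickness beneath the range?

Root depth r = h ρ_c / (ρ_m − ρ_c) = 1.372 km × 2.75 / 0.65 = 5.805 km.
Total thickness = T + h + r = 33.5 km + 1.372 km + 5.805 km = 40.7 km.

40.7 km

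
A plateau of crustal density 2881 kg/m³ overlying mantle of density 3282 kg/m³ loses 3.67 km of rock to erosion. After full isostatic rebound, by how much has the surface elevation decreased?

0.448 km

Rebound u = e ρ_c/ρ_m = 3.67 km × 2881/3282 = 3.222 km.
Net surface drop = e − u = 3.67 km − 3.222 km = e (ρ_m − ρ_c)/ρ_m = 0.448 km.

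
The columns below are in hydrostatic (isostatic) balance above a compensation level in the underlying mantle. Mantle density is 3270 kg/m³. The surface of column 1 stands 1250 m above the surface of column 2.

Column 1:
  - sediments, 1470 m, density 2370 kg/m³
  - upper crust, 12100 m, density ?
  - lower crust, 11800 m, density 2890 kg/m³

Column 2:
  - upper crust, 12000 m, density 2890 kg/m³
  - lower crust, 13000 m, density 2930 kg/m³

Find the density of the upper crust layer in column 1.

2670 kg/m³

Take the compensation level at the base of the deeper column (depth z_c below the surface of column 1) and equate Σ ρ_i t_i down to z_c; mantle fills any gap and the z_c terms cancel.
Column 1: 1470×2370 + 12100×ρ + 11800×2890 + (z_c − 25370)×3270
Column 2: 1250×0 + 12000×2890 + 13000×2930 + (z_c − 1250 − 25000)×3270
The z_c×3270 term appears on both sides and cancels. Collect the known terms of each column as K = Σ(ρt)_known − 3270 × (depth of known layers): K_1 = 37585900 − 3270×25370 = −45374000; K_2 = 72770000 − 3270×(1250 + 25000) = −13067500.
Balance: K_1 + 12100×ρ = K_2, so ρ = (K_2 − K_1)/12100 = 32306500/12100 = 2670 kg/m³.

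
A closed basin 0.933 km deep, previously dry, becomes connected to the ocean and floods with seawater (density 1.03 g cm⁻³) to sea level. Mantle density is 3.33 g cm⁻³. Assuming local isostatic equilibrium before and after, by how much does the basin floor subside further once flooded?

0.418 km

After flooding the water column is d + s deep. Its weight must equal the weight of mantle displaced by the extra subsidence s: (d + s) ρ_w = s ρ_m.
s = d ρ_w / (ρ_m − ρ_w) = 0.933 km × 1.03/(3.33 − 1.03) = 0.418 km.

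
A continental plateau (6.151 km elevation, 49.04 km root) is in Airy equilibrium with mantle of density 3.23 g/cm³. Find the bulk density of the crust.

2.87 g/cm³

ρ_c h = (ρ_m − ρ_c) r → ρ_c (h + r) = ρ_m r → ρ_c = ρ_m r / (h + r).
ρ_c = 3.23 × 49.04 km / (6.151 km + 49.04 km) = 2.87 g/cm³.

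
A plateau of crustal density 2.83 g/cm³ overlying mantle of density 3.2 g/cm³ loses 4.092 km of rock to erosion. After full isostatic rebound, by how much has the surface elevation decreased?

Rebound u = e ρ_c/ρ_m = 4.092 km × 2.83/3.2 = 3.619 km.
Net surface drop = e − u = 4.092 km − 3.619 km = e (ρ_m − ρ_c)/ρ_m = 0.473 km.

0.473 km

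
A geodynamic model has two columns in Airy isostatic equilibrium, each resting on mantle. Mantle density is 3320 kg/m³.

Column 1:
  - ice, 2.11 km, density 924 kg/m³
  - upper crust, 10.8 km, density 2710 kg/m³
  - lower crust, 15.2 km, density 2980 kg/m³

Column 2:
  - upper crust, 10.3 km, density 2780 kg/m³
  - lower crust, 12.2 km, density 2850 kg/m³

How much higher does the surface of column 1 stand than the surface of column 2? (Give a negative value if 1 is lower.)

For any compensation level in the mantle, the mantle terms cancel and isostasy reduces to e = (Σt_1 − Σt_2) − (Σ(ρt)_1 − Σ(ρt)_2) / ρ_m.
Σt_1 = 28.11 km; Σt_2 = 22.5 km; Σ(ρt)_1 = 76513.64; Σ(ρt)_2 = 63404 (in km·kg/m³).
e = (28.11 − 22.5) − (76513.64 − 63404) / 3320 = 1.66 km.

1.66 km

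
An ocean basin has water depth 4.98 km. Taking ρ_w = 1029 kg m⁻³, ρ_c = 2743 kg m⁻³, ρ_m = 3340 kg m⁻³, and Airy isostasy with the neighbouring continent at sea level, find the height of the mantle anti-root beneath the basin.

14.3 km

By Archimedes' principle applied to the lithosphere: replacing crust with seawater at the top is compensated by replacing crust with mantle at the base: d (ρ_c − ρ_w) = a (ρ_m − ρ_c).
a = d (ρ_c − ρ_w)/(ρ_m − ρ_c) = 4.98 km × 1714/597 = 14.3 km.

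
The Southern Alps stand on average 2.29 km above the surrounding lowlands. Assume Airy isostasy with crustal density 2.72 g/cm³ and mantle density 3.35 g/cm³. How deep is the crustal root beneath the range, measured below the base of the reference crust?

Isostatic balance requires: the weight of the topography is balanced by the buoyancy of the root, ρ_c h = (ρ_m − ρ_c) r.
r = h · ρ_c / (ρ_m − ρ_c) = 2.29 km × 2.72 / (3.35 − 2.72) = 9.89 km.

9.89 km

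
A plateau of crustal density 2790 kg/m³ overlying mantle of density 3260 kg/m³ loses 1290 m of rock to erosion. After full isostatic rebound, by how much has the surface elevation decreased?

186 m

Rebound u = e ρ_c/ρ_m = 1290 m × 2790/3260 = 1104 m.
Net surface drop = e − u = 1290 m − 1104 m = e (ρ_m − ρ_c)/ρ_m = 186 m.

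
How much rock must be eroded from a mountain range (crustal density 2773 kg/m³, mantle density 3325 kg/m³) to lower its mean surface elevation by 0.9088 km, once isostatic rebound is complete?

5.47 km

Net drop Δ = e − u = e − e ρ_c/ρ_m = e (ρ_m − ρ_c)/ρ_m.
e = Δ ρ_m/(ρ_m − ρ_c) = 0.9088 km × 3325/552 = 5.47 km.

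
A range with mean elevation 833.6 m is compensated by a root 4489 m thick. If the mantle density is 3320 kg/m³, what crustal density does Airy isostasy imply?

ρ_c h = (ρ_m − ρ_c) r → ρ_c (h + r) = ρ_m r → ρ_c = ρ_m r / (h + r).
ρ_c = 3320 × 4489 m / (833.6 m + 4489 m) = 2800 kg/m³.

2800 kg/m³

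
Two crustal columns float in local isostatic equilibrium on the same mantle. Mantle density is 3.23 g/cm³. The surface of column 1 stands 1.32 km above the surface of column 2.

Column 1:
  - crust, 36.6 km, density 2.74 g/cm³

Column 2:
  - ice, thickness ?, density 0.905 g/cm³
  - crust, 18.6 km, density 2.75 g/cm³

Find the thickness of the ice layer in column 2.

Take the compensation level at the base of the deeper column (depth z_c below the surface of column 1) and equate Σ ρ_i t_i down to z_c; mantle fills any gap and the z_c terms cancel.
Column 1: 36.6×2.74 + (z_c − 36.6)×3.23
Column 2: 1.32×0 + x×0.905 + 18.6×2.75 + (z_c − 1.32 − 18.6 − x)×3.23
The z_c×3.23 term appears on both sides and cancels. Collect the known terms of each column as K = Σ(ρt)_known − 3.23 × (depth of known layers): K_1 = 100.284 − 3.23×36.6 = −17.934; K_2 = 51.15 − 3.23×(1.32 + 18.6) = −13.1916.
Balance: K_1 = K_2 − x×(3.23 − 0.905), so x = (K_2 − K_1)/(3.23 − 0.905) = 4.7424/2.325 = 2.04 km.

2.04 km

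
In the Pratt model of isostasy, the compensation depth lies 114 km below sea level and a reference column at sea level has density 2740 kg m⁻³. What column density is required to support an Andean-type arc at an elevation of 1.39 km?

Pratt balance: ρ_ref D = ρ (D + h).
ρ = ρ_ref D/(D + h) = 2740 × 114 km/(114 km + 1.39 km) = 2710 kg m⁻³.

2710 kg m⁻³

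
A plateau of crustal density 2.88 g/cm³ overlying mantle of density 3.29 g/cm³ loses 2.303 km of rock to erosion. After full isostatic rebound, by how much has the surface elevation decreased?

0.287 km

Rebound u = e ρ_c/ρ_m = 2.303 km × 2.88/3.29 = 2.016 km.
Net surface drop = e − u = 2.303 km − 2.016 km = e (ρ_m − ρ_c)/ρ_m = 0.287 km.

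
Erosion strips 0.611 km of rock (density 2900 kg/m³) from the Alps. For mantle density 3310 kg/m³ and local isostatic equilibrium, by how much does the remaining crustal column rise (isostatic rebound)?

0.535 km

Unloading: uplift u = e ρ_c/ρ_m = 0.611 km × 2900/3310 = 0.535 km.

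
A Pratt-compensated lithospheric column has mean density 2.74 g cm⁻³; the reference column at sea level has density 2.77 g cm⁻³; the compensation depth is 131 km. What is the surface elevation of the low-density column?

ρ_ref D = ρ (D + h) → h = D (ρ_ref − ρ)/ρ.
h = 131 km × (2.77 − 2.74)/2.74 = 1.43 km.

1.43 km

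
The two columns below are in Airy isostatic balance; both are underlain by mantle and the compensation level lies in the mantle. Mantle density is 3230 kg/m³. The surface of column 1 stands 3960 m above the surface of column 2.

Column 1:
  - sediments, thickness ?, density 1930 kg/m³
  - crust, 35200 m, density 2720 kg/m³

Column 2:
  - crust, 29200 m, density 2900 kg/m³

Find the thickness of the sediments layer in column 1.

Take the compensation level at the base of the deeper column (depth z_c below the surface of column 1) and equate Σ ρ_i t_i down to z_c; mantle fills any gap and the z_c terms cancel.
Column 1: x×1930 + 35200×2720 + (z_c − 35200 − x)×3230
Column 2: 3960×0 + 29200×2900 + (z_c − 3960 − 29200)×3230
The z_c×3230 term appears on both sides and cancels. Collect the known terms of each column as K = Σ(ρt)_known − 3230 × (depth of known layers): K_1 = 95744000 − 3230×35200 = −17952000; K_2 = 84680000 − 3230×(3960 + 29200) = −22426800.
Balance: K_1 − x×(3230 − 1930) = K_2, so x = (K_1 − K_2)/(3230 − 1930) = 4474800/1300 = 3440 m.

3440 m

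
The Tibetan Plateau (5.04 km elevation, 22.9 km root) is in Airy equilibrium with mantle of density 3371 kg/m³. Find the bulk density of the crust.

2760 kg/m³

ρ_c h = (ρ_m − ρ_c) r → ρ_c (h + r) = ρ_m r → ρ_c = ρ_m r / (h + r).
ρ_c = 3371 × 22.9 km / (5.04 km + 22.9 km) = 2760 kg/m³.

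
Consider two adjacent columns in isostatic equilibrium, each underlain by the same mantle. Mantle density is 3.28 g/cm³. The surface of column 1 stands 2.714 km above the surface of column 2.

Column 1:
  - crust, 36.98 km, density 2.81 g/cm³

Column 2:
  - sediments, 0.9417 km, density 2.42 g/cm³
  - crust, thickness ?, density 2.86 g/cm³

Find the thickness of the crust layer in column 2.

Take the compensation level at the base of the deeper column (depth z_c below the surface of column 1) and equate Σ ρ_i t_i down to z_c; mantle fills any gap and the z_c terms cancel.
Column 1: 36.98×2.81 + (z_c − 36.98)×3.28
Column 2: 2.714×0 + 0.9417×2.42 + x×2.86 + (z_c − 2.714 − 0.9417 − x)×3.28
The z_c×3.28 term appears on both sides and cancels. Collect the known terms of each column as K = Σ(ρt)_known − 3.28 × (depth of known layers): K_1 = 103.9138 − 3.28×36.98 = −17.3806; K_2 = 2.278914 − 3.28×(2.714 + 0.9417) = −9.711782.
Balance: K_1 = K_2 − x×(3.28 − 2.86), so x = (K_2 − K_1)/(3.28 − 2.86) = 7.66882/0.42 = 18.3 km.

18.3 km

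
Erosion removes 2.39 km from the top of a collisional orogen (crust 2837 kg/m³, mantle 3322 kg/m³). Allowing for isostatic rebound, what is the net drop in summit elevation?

Rebound u = e ρ_c/ρ_m = 2.39 km × 2837/3322 = 2.041 km.
Net surface drop = e − u = 2.39 km − 2.041 km = e (ρ_m − ρ_c)/ρ_m = 0.349 km.

0.349 km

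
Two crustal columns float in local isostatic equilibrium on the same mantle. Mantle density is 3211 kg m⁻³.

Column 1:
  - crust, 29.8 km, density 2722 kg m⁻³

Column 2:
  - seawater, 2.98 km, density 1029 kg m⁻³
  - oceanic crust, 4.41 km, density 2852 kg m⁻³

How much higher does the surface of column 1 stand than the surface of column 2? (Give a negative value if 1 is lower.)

For any compensation level in the mantle, the mantle terms cancel and isostasy reduces to e = (Σt_1 − Σt_2) − (Σ(ρt)_1 − Σ(ρt)_2) / ρ_m.
Σt_1 = 29.8 km; Σt_2 = 7.39 km; Σ(ρt)_1 = 81115.6; Σ(ρt)_2 = 15643.74 (in km·kg m⁻³).
e = (29.8 − 7.39) − (81115.6 − 15643.74) / 3211 = 2.02 km.

2.02 km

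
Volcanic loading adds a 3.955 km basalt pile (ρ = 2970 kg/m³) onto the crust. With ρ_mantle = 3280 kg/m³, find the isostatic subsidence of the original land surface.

Subaerial loading: s = t ρ_load / ρ_m.
s = 3.955 km × 2970/3280 = 3.58 km.

3.58 km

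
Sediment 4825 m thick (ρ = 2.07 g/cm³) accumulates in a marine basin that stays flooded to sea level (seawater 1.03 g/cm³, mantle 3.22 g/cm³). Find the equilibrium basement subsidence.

Submarine loading: the sediment displaces seawater, and the subsidence is in turn flooded, so s (ρ_m − ρ_w) = t (ρ_sed − ρ_w).
s = 4825 m × (2.07 − 1.03) / (3.22 − 1.03) = 2290 m.

2290 m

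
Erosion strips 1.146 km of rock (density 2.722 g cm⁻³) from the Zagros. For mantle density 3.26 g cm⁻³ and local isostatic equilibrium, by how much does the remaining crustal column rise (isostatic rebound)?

Unloading: uplift u = e ρ_c/ρ_m = 1.146 km × 2.722/3.26 = 0.957 km.

0.957 km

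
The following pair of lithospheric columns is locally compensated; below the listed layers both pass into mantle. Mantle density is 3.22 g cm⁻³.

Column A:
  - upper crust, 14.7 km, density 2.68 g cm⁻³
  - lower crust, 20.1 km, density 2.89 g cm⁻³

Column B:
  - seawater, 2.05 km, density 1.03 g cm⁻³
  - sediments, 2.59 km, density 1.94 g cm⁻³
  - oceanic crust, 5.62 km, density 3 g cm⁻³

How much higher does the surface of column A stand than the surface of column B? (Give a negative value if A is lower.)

For any compensation level in the mantle, the mantle terms cancel and isostasy reduces to e = (Σt_A − Σt_B) − (Σ(ρt)_A − Σ(ρt)_B) / ρ_m.
Σt_A = 34.8 km; Σt_B = 10.26 km; Σ(ρt)_A = 97.485; Σ(ρt)_B = 23.9961 (in km·g cm⁻³).
e = (34.8 − 10.26) − (97.485 − 23.9961) / 3.22 = 1.72 km.

1.72 km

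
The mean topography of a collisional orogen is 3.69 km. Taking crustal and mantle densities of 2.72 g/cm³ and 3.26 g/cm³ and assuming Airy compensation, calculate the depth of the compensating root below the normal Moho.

For local isostatic compensation: the weight of the topography is balanced by the buoyancy of the root, ρ_c h = (ρ_m − ρ_c) r.
r = h · ρ_c / (ρ_m − ρ_c) = 3.69 km × 2.72 / (3.26 − 2.72) = 18.6 km.

18.6 km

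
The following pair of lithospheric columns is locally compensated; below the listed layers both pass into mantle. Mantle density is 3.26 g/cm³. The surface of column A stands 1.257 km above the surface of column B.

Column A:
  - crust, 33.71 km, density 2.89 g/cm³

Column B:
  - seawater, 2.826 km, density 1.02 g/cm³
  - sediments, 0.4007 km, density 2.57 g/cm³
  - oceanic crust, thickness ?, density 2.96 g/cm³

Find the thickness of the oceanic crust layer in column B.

5.89 km

Take the compensation level at the base of the deeper column (depth z_c below the surface of column A) and equate Σ ρ_i t_i down to z_c; mantle fills any gap and the z_c terms cancel.
Column A: 33.71×2.89 + (z_c − 33.71)×3.26
Column B: 1.257×0 + 2.826×1.02 + 0.4007×2.57 + x×2.96 + (z_c − 1.257 − 3.2267 − x)×3.26
The z_c×3.26 term appears on both sides and cancels. Collect the known terms of each column as K = Σ(ρt)_known − 3.26 × (depth of known layers): K_A = 97.4219 − 3.26×33.71 = −12.4727; K_B = 3.912319 − 3.26×(1.257 + 3.2267) = −10.704543.
Balance: K_A = K_B − x×(3.26 − 2.96), so x = (K_B − K_A)/(3.26 − 2.96) = 1.76816/0.3 = 5.89 km.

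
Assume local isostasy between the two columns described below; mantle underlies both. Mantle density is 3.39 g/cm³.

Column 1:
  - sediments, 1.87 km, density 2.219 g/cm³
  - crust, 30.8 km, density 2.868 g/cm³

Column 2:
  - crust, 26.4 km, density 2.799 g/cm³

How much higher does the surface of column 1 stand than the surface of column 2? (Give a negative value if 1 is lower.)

0.786 km

For any compensation level in the mantle, the mantle terms cancel and isostasy reduces to e = (Σt_1 − Σt_2) − (Σ(ρt)_1 − Σ(ρt)_2) / ρ_m.
Σt_1 = 32.67 km; Σt_2 = 26.4 km; Σ(ρt)_1 = 92.48393; Σ(ρt)_2 = 73.8936 (in km·g/cm³).
e = (32.67 − 26.4) − (92.48393 − 73.8936) / 3.39 = 0.786 km.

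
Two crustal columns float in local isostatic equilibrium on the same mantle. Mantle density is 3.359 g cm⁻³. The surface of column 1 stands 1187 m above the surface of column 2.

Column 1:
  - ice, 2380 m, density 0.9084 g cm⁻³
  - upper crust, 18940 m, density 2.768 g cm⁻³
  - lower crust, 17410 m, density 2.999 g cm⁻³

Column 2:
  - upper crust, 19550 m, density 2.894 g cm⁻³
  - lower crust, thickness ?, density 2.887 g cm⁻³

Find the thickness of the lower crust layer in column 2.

21600 m

Take the compensation level at the base of the deeper column (depth z_c below the surface of column 1) and equate Σ ρ_i t_i down to z_c; mantle fills any gap and the z_c terms cancel.
Column 1: 2380×0.9084 + 18940×2.768 + 17410×2.999 + (z_c − 38730)×3.359
Column 2: 1187×0 + 19550×2.894 + x×2.887 + (z_c − 1187 − 19550 − x)×3.359
The z_c×3.359 term appears on both sides and cancels. Collect the known terms of each column as K = Σ(ρt)_known − 3.359 × (depth of known layers): K_1 = 106800.502 − 3.359×38730 = −23293.568; K_2 = 56577.7 − 3.359×(1187 + 19550) = −13077.883.
Balance: K_1 = K_2 − x×(3.359 − 2.887), so x = (K_2 − K_1)/(3.359 − 2.887) = 10215.7/0.472 = 21600 m.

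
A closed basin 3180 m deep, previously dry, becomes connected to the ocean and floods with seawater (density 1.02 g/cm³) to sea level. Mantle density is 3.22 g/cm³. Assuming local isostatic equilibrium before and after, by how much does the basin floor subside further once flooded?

1470 m

After flooding the water column is d + s deep. Its weight must equal the weight of mantle displaced by the extra subsidence s: (d + s) ρ_w = s ρ_m.
s = d ρ_w / (ρ_m − ρ_w) = 3180 m × 1.02/(3.22 − 1.02) = 1470 m.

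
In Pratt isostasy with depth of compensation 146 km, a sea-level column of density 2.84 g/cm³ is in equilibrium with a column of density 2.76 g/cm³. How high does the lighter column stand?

4.23 km

ρ_ref D = ρ (D + h) → h = D (ρ_ref − ρ)/ρ.
h = 146 km × (2.84 − 2.76)/2.76 = 4.23 km.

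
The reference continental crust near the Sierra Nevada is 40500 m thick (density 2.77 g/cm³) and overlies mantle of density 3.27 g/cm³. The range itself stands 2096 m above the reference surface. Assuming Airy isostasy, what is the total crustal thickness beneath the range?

54200 m

Root depth r = h ρ_c / (ρ_m − ρ_c) = 2096 m × 2.77 / 0.5 = 11610 m.
Total thickness = T + h + r = 40500 m + 2096 m + 11610 m = 54200 m.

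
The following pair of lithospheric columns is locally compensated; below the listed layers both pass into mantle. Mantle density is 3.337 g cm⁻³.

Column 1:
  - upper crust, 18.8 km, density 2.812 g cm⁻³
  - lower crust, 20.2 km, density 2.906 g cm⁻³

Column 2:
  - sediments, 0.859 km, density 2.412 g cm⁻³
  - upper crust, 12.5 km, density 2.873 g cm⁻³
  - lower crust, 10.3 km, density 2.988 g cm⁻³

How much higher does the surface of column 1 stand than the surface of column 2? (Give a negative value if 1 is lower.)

2.51 km

For any compensation level in the mantle, the mantle terms cancel and isostasy reduces to e = (Σt_1 − Σt_2) − (Σ(ρt)_1 − Σ(ρt)_2) / ρ_m.
Σt_1 = 39 km; Σt_2 = 23.659 km; Σ(ρt)_1 = 111.5668; Σ(ρt)_2 = 68.760808 (in km·g cm⁻³).
e = (39 − 23.659) − (111.5668 − 68.760808) / 3.337 = 2.51 km.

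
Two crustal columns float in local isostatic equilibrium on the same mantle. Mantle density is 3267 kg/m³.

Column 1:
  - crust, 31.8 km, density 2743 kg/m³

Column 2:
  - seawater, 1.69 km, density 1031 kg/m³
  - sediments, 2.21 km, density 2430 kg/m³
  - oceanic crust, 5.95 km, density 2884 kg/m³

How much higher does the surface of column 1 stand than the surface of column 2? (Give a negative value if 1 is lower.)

For any compensation level in the mantle, the mantle terms cancel and isostasy reduces to e = (Σt_1 − Σt_2) − (Σ(ρt)_1 − Σ(ρt)_2) / ρ_m.
Σt_1 = 31.8 km; Σt_2 = 9.85 km; Σ(ρt)_1 = 87227.4; Σ(ρt)_2 = 24272.49 (in km·kg/m³).
e = (31.8 − 9.85) − (87227.4 − 24272.49) / 3267 = 2.68 km.

2.68 km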